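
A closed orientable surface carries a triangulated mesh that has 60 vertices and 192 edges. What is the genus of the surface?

Every face is a triangle and each edge borders two faces, so 3F = 2·192, giving F = 128.
χ = V − E + F = 60 − 192 + 128 = -4.
For a closed orientable surface χ = 2 − 2g, so g = (2 − (-4))/2 = 3.

3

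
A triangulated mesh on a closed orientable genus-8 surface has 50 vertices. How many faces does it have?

χ = 2 − 2·8 = -14, and every face is a triangle so 3F = 2E.
V − E + F = -14 with E = 3F/2 gives 50 − (3/2 − 1)·F = -14, so F = 128 and E = 192.

128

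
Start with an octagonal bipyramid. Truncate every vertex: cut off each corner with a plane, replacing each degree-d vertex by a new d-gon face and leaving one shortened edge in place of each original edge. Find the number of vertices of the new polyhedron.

The base solid has V = 10, E = 24, F = 16.
Truncation replaces each original edge-end by a new vertex, so V′ = 2E = 48.
Each original edge survives, and each old vertex of degree d contributes d new edges; summing degrees gives Σd = 2E, so E′ = E + 2E = 3E = 72.
Each original face survives and each original vertex becomes one new face: F′ = F + V = 26.

48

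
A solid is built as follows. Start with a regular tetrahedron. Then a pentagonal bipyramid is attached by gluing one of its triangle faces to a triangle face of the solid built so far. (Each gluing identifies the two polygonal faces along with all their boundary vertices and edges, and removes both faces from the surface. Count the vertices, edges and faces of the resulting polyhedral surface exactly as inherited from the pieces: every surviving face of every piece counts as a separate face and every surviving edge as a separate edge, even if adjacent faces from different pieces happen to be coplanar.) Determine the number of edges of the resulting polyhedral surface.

18

A regular tetrahedron: V=4, E=6, F=4.
Attach a pentagonal bipyramid (V=7, E=15, F=10) along a 3-gon: merge 3 vertices and 3 edges, delete both glued faces → V=8, E=18, F=12.
Check: V − E + F = 8 − 18 + 12 = 2.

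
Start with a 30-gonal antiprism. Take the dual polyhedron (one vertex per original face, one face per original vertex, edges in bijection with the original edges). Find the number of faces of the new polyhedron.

60

The base solid has V = 60, E = 120, F = 62.
The dual swaps V and F and preserves E: V′ = F = 62, E′ = E = 120, F′ = V = 60.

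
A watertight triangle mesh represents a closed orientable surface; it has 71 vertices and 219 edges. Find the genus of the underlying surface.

Every face is a triangle and each edge borders two faces, so 3F = 2·219, giving F = 146.
χ = V − E + F = 71 − 219 + 146 = -2.
For a closed orientable surface χ = 2 − 2g, so g = (2 − (-2))/2 = 2.

2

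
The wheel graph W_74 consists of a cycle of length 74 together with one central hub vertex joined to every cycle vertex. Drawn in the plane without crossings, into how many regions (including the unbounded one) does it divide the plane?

75

W_74 has V = 74 + 1 = 75 vertices and E = 2·74 = 148 edges.
By Euler's formula F = 2 − V + E = 2 − 75 + 148 = 75.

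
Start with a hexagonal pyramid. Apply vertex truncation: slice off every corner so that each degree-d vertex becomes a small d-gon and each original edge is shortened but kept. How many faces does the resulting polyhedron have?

14

The base solid has V = 7, E = 12, F = 7.
Truncation replaces each original edge-end by a new vertex, so V′ = 2E = 24.
Each original edge survives, and each old vertex of degree d contributes d new edges; summing degrees gives Σd = 2E, so E′ = E + 2E = 3E = 36.
Each original face survives and each original vertex becomes one new face: F′ = F + V = 14.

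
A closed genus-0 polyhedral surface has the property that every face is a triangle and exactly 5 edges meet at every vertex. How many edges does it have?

30

Each face has 3 edges and each edge borders two faces, so 2E = 3F.
Each vertex has degree 5, so 5V = 2E and hence V = 3F/5.
Euler: V − E + F = 2 ⇒ (3F/5) − (3F/2) + F = 2.
Multiply by 10: (6 − 15 + 10)F = 20, i.e. 1F = 20.
So F = 20, E = 3·20/2 = 30, V = 3·20/5 = 12.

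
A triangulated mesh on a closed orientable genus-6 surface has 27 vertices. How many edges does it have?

111

χ = 2 − 2·6 = -10, and every face is a triangle so 3F = 2E.
V − E + F = -10 with E = 3F/2 gives 27 − (3/2 − 1)·F = -10, so F = 74 and E = 111.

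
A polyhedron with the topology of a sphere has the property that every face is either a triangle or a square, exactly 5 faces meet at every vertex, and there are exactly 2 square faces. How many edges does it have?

40

Let x be the number of triangles; then F = 2 + x.
Edge–face incidences: 2E = 4·2 + 3·x = 8 + 3x.
Every vertex has degree 5, so 5V = 2E.
Euler: V − E + F = 2 ⇒ (2E)/5 − E + (2 + x) = 2.
Multiply by 10: 2·(2E) − 5·(2E) + 10·(2 + x) = 20, i.e. 20 + 10x − 3·(8 + 3x) = 20.
Collecting terms: x − 4 = 20, so x = 24.
Then 2E = 8 + 3·24 = 80, so E = 40, V = 2E/5 = 16, F = 2 + 24 = 26.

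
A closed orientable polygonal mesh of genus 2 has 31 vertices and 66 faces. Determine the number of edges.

99

For a closed orientable surface of genus 2, χ = 2 − 2·2 = -2.
E = V + F − (-2) = 31 + 66 − (-2) = 99.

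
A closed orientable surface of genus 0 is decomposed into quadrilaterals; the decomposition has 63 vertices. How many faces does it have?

χ = 2 − 2·0 = 2, and every face is a square so 4F = 2E.
V − E + F = 2 with E = 4F/2 gives 63 − (4/2 − 1)·F = 2, so F = 61 and E = 122.

61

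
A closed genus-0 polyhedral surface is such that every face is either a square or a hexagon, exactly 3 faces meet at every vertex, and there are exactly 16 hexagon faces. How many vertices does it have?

Let x be the number of squares; then F = 16 + x.
Edge–face incidences: 2E = 6·16 + 4·x = 96 + 4x.
Every vertex has degree 3, so 3V = 2E.
Euler: V − E + F = 2 ⇒ (2E)/3 − E + (16 + x) = 2.
Multiply by 6: 2·(2E) − 3·(2E) + 6·(16 + x) = 12, i.e. 96 + 6x − (96 + 4x) = 12.
Collecting terms: 2x = 12, so x = 6.
Then 2E = 96 + 4·6 = 120, so E = 60, V = 2E/3 = 40, F = 16 + 6 = 22.

40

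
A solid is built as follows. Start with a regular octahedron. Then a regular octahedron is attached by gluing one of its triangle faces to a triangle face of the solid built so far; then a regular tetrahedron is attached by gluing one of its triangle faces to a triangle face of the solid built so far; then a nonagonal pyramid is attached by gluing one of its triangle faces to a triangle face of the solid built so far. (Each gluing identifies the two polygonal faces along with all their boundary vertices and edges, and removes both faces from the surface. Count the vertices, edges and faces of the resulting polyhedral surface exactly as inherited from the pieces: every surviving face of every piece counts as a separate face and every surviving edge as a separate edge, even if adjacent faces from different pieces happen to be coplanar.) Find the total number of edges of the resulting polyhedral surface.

A regular octahedron: V=6, E=12, F=8.
Attach a regular octahedron (V=6, E=12, F=8) along a 3-gon: merge 3 vertices and 3 edges, delete both glued faces → V=9, E=21, F=14.
Attach a regular tetrahedron (V=4, E=6, F=4) along a 3-gon: merge 3 vertices and 3 edges, delete both glued faces → V=10, E=24, F=16.
Attach a nonagonal pyramid (V=10, E=18, F=10) along a 3-gon: merge 3 vertices and 3 edges, delete both glued faces → V=17, E=39, F=24.
Check: V − E + F = 17 − 39 + 24 = 2.

39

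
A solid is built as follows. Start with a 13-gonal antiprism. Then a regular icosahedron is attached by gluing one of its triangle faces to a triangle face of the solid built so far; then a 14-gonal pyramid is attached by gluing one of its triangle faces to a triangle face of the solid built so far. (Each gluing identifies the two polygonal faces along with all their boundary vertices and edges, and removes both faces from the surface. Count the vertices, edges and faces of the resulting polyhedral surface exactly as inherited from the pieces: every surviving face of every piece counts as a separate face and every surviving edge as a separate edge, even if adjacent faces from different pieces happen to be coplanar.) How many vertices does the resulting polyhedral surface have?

47

A 13-gonal antiprism: V=26, E=52, F=28.
Attach a regular icosahedron (V=12, E=30, F=20) along a 3-gon: merge 3 vertices and 3 edges, delete both glued faces → V=35, E=79, F=46.
Attach a 14-gonal pyramid (V=15, E=28, F=15) along a 3-gon: merge 3 vertices and 3 edges, delete both glued faces → V=47, E=104, F=59.
Check: V − E + F = 47 − 104 + 59 = 2.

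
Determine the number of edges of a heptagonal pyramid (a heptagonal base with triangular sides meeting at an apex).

A pyramid on an n-gon base has one n-gon and n triangles: V = 7 + 1 = 8, E = 2·7 = 14, F = 7 + 1 = 8.
Check: V − E + F = 8 − 14 + 8 = 2.

14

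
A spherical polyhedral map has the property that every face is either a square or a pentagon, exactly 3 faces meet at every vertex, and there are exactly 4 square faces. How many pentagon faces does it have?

Let x be the number of pentagons; then F = 4 + x.
Edge–face incidences: 2E = 4·4 + 5·x = 16 + 5x.
Every vertex has degree 3, so 3V = 2E.
Euler: V − E + F = 2 ⇒ (2E)/3 − E + (4 + x) = 2.
Multiply by 6: 2·(2E) − 3·(2E) + 6·(4 + x) = 12, i.e. 24 + 6x − (16 + 5x) = 12.
Collecting terms: x + 8 = 12, so x = 4.
Then 2E = 16 + 5·4 = 36, so E = 18, V = 2E/3 = 12, F = 4 + 4 = 8.

4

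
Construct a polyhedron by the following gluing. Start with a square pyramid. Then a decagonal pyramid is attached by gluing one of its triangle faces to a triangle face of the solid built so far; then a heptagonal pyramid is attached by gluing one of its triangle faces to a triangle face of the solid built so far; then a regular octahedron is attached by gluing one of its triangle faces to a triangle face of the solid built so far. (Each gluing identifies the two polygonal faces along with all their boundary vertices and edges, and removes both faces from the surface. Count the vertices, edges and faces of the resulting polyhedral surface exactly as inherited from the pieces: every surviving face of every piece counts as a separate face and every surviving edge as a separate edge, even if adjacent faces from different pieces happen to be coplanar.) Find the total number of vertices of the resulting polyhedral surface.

21

A square pyramid: V=5, E=8, F=5.
Attach a decagonal pyramid (V=11, E=20, F=11) along a 3-gon: merge 3 vertices and 3 edges, delete both glued faces → V=13, E=25, F=14.
Attach a heptagonal pyramid (V=8, E=14, F=8) along a 3-gon: merge 3 vertices and 3 edges, delete both glued faces → V=18, E=36, F=20.
Attach a regular octahedron (V=6, E=12, F=8) along a 3-gon: merge 3 vertices and 3 edges, delete both glued faces → V=21, E=45, F=26.
Check: V − E + F = 21 − 45 + 26 = 2.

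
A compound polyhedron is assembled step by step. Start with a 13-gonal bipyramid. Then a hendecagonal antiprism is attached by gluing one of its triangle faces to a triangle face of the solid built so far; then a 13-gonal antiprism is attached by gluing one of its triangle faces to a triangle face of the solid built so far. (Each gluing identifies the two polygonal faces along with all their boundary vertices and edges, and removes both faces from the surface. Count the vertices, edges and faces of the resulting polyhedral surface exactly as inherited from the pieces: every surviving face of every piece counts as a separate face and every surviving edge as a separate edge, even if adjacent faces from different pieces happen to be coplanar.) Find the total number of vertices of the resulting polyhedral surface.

A 13-gonal bipyramid: V=15, E=39, F=26.
Attach a hendecagonal antiprism (V=22, E=44, F=24) along a 3-gon: merge 3 vertices and 3 edges, delete both glued faces → V=34, E=80, F=48.
Attach a 13-gonal antiprism (V=26, E=52, F=28) along a 3-gon: merge 3 vertices and 3 edges, delete both glued faces → V=57, E=129, F=74.
Check: V − E + F = 57 − 129 + 74 = 2.

57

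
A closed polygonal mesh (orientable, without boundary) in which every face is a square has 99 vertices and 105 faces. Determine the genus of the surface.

4

Every face is a square, so 2E = 4·105 = 420, giving E = 210.
χ = V − E + F = 99 − 210 + 105 = -6.
For a closed orientable surface χ = 2 − 2g, so g = (2 − (-6))/2 = 4.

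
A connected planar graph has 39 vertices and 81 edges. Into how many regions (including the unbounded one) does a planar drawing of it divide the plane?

44

Euler's formula for a connected plane graph: V − E + F = 2, so F = 2 − 39 + 81 = 44.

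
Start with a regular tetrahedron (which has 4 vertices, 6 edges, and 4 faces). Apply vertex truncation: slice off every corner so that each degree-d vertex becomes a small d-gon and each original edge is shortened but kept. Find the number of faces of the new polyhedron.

Truncation replaces each original edge-end by a new vertex, so V′ = 2E = 12.
Each original edge survives, and each old vertex of degree d contributes d new edges; summing degrees gives Σd = 2E, so E′ = E + 2E = 3E = 18.
Each original face survives and each original vertex becomes one new face: F′ = F + V = 8.

8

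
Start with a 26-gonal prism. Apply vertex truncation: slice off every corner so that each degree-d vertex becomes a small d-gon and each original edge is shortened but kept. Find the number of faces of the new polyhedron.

80

The base solid has V = 52, E = 78, F = 28.
Truncation replaces each original edge-end by a new vertex, so V′ = 2E = 156.
Each original edge survives, and each old vertex of degree d contributes d new edges; summing degrees gives Σd = 2E, so E′ = E + 2E = 3E = 234.
Each original face survives and each original vertex becomes one new face: F′ = F + V = 80.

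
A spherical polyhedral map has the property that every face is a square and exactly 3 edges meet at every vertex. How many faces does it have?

Each face has 4 edges and each edge borders two faces, so 2E = 4F.
Each vertex has degree 3, so 3V = 2E and hence V = 4F/3.
Euler: V − E + F = 2 ⇒ (4F/3) − (4F/2) + F = 2.
Multiply by 6: (8 − 12 + 6)F = 12, i.e. 2F = 12.
So F = 6, E = 4·6/2 = 12, V = 4·6/3 = 8.

6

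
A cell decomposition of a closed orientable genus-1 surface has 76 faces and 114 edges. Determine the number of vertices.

For a closed orientable surface of genus 1, χ = 2 − 2·1 = 0.
V = 0 + E − F = 0 + 114 − 76 = 38.

38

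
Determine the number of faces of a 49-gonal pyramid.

A pyramid on an n-gon base has one n-gon and n triangles: V = 49 + 1 = 50, E = 2·49 = 98, F = 49 + 1 = 50.

50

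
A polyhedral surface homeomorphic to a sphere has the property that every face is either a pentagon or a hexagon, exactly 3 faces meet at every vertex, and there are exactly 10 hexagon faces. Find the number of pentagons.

12

Let x be the number of pentagons; then F = 10 + x.
Edge–face incidences: 2E = 6·10 + 5·x = 60 + 5x.
Every vertex has degree 3, so 3V = 2E.
Euler: V − E + F = 2 ⇒ (2E)/3 − E + (10 + x) = 2.
Multiply by 6: 2·(2E) − 3·(2E) + 6·(10 + x) = 12, i.e. 60 + 6x − (60 + 5x) = 12.
Collecting terms: x = 12.
Then 2E = 60 + 5·12 = 120, so E = 60, V = 2E/3 = 40, F = 10 + 12 = 22.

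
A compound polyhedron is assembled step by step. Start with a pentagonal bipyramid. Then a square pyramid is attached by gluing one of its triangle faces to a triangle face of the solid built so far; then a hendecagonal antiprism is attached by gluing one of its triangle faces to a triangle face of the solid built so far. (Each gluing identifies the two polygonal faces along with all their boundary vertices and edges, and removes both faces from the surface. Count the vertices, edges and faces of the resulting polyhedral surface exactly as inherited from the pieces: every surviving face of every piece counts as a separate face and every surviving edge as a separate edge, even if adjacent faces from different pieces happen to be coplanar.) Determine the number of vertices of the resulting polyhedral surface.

28

A pentagonal bipyramid: V=7, E=15, F=10.
Attach a square pyramid (V=5, E=8, F=5) along a 3-gon: merge 3 vertices and 3 edges, delete both glued faces → V=9, E=20, F=13.
Attach a hendecagonal antiprism (V=22, E=44, F=24) along a 3-gon: merge 3 vertices and 3 edges, delete both glued faces → V=28, E=61, F=35.
Check: V − E + F = 28 − 61 + 35 = 2.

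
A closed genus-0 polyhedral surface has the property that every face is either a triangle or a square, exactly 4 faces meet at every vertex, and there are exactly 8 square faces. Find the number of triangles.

8

Let x be the number of triangles; then F = 8 + x.
Edge–face incidences: 2E = 4·8 + 3·x = 32 + 3x.
Every vertex has degree 4, so 4V = 2E.
Euler: V − E + F = 2 ⇒ (2E)/4 − E + (8 + x) = 2.
Multiply by 8: 2·(2E) − 4·(2E) + 8·(8 + x) = 16, i.e. 64 + 8x − 2·(32 + 3x) = 16.
Collecting terms: 2x = 16, so x = 8.
Then 2E = 32 + 3·8 = 56, so E = 28, V = 2E/4 = 14, F = 8 + 8 = 16.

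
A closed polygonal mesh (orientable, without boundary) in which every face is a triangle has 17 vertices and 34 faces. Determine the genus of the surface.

Every face is a triangle, so 2E = 3·34 = 102, giving E = 51.
χ = V − E + F = 17 − 51 + 34 = 0.
For a closed orientable surface χ = 2 − 2g, so g = (2 − (0))/2 = 1.

1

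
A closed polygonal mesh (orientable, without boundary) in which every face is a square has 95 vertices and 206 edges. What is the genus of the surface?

5

Every face is a square and each edge borders two faces, so 4F = 2·206, giving F = 103.
χ = V − E + F = 95 − 206 + 103 = -8.
For a closed orientable surface χ = 2 − 2g, so g = (2 − (-8))/2 = 5.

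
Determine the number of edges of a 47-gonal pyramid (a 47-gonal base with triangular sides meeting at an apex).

94

A pyramid on an n-gon base has one n-gon and n triangles: V = 47 + 1 = 48, E = 2·47 = 94, F = 47 + 1 = 48.
Check: V − E + F = 48 − 94 + 48 = 2.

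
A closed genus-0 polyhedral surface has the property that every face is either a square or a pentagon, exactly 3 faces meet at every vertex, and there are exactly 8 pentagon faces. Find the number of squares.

2

Let x be the number of squares; then F = 8 + x.
Edge–face incidences: 2E = 5·8 + 4·x = 40 + 4x.
Every vertex has degree 3, so 3V = 2E.
Euler: V − E + F = 2 ⇒ (2E)/3 − E + (8 + x) = 2.
Multiply by 6: 2·(2E) − 3·(2E) + 6·(8 + x) = 12, i.e. 48 + 6x − (40 + 4x) = 12.
Collecting terms: 2x + 8 = 12, so 2x = 4, so x = 2.
Then 2E = 40 + 4·2 = 48, so E = 24, V = 2E/3 = 16, F = 8 + 2 = 10.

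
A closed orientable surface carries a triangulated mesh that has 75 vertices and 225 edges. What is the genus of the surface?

1

Every face is a triangle and each edge borders two faces, so 3F = 2·225, giving F = 150.
χ = V − E + F = 75 − 225 + 150 = 0.
For a closed orientable surface χ = 2 − 2g, so g = (2 − (0))/2 = 1.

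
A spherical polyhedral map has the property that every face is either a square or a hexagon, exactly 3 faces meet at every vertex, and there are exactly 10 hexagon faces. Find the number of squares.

6

Let x be the number of squares; then F = 10 + x.
Edge–face incidences: 2E = 6·10 + 4·x = 60 + 4x.
Every vertex has degree 3, so 3V = 2E.
Euler: V − E + F = 2 ⇒ (2E)/3 − E + (10 + x) = 2.
Multiply by 6: 2·(2E) − 3·(2E) + 6·(10 + x) = 12, i.e. 60 + 6x − (60 + 4x) = 12.
Collecting terms: 2x = 12, so x = 6.
Then 2E = 60 + 4·6 = 84, so E = 42, V = 2E/3 = 28, F = 10 + 6 = 16.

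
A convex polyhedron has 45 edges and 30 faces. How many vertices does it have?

17

Here V − E + F = 2.
V = 2 + E − F = 2 + 45 − 30 = 17.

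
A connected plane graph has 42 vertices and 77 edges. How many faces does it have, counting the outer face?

Euler's formula for a connected plane graph: V − E + F = 2, so F = 2 − 42 + 77 = 37.

37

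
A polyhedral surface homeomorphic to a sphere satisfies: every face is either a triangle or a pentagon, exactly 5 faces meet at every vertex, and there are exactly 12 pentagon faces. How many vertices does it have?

60

Let x be the number of triangles; then F = 12 + x.
Edge–face incidences: 2E = 5·12 + 3·x = 60 + 3x.
Every vertex has degree 5, so 5V = 2E.
Euler: V − E + F = 2 ⇒ (2E)/5 − E + (12 + x) = 2.
Multiply by 10: 2·(2E) − 5·(2E) + 10·(12 + x) = 20, i.e. 120 + 10x − 3·(60 + 3x) = 20.
Collecting terms: x − 60 = 20, so x = 80.
Then 2E = 60 + 3·80 = 300, so E = 150, V = 2E/5 = 60, F = 12 + 80 = 92.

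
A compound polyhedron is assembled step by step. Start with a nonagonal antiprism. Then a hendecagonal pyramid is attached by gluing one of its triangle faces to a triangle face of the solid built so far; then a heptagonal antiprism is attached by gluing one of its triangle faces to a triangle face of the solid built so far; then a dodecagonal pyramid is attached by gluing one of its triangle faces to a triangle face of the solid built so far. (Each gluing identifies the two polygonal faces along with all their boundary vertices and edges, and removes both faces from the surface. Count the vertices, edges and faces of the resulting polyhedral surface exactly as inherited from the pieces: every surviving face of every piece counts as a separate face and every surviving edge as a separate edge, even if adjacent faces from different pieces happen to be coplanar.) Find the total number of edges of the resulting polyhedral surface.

101

A nonagonal antiprism: V=18, E=36, F=20.
Attach a hendecagonal pyramid (V=12, E=22, F=12) along a 3-gon: merge 3 vertices and 3 edges, delete both glued faces → V=27, E=55, F=30.
Attach a heptagonal antiprism (V=14, E=28, F=16) along a 3-gon: merge 3 vertices and 3 edges, delete both glued faces → V=38, E=80, F=44.
Attach a dodecagonal pyramid (V=13, E=24, F=13) along a 3-gon: merge 3 vertices and 3 edges, delete both glued faces → V=48, E=101, F=55.
Check: V − E + F = 48 − 101 + 55 = 2.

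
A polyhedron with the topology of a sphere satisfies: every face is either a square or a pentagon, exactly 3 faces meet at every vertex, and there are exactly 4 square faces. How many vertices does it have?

12

Let x be the number of pentagons; then F = 4 + x.
Edge–face incidences: 2E = 4·4 + 5·x = 16 + 5x.
Every vertex has degree 3, so 3V = 2E.
Euler: V − E + F = 2 ⇒ (2E)/3 − E + (4 + x) = 2.
Multiply by 6: 2·(2E) − 3·(2E) + 6·(4 + x) = 12, i.e. 24 + 6x − (16 + 5x) = 12.
Collecting terms: x + 8 = 12, so x = 4.
Then 2E = 16 + 5·4 = 36, so E = 18, V = 2E/3 = 12, F = 4 + 4 = 8.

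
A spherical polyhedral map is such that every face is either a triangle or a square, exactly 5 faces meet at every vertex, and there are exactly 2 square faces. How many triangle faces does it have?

24

Let x be the number of triangles; then F = 2 + x.
Edge–face incidences: 2E = 4·2 + 3·x = 8 + 3x.
Every vertex has degree 5, so 5V = 2E.
Euler: V − E + F = 2 ⇒ (2E)/5 − E + (2 + x) = 2.
Multiply by 10: 2·(2E) − 5·(2E) + 10·(2 + x) = 20, i.e. 20 + 10x − 3·(8 + 3x) = 20.
Collecting terms: x − 4 = 20, so x = 24.
Then 2E = 8 + 3·24 = 80, so E = 40, V = 2E/5 = 16, F = 2 + 24 = 26.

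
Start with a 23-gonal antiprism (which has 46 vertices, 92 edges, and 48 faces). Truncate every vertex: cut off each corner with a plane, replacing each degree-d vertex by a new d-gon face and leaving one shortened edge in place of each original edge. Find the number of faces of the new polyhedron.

94

Truncation replaces each original edge-end by a new vertex, so V′ = 2E = 184.
Each original edge survives, and each old vertex of degree d contributes d new edges; summing degrees gives Σd = 2E, so E′ = E + 2E = 3E = 276.
Each original face survives and each original vertex becomes one new face: F′ = F + V = 94.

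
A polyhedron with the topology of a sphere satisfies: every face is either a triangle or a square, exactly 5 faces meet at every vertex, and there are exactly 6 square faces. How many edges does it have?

60

Let x be the number of triangles; then F = 6 + x.
Edge–face incidences: 2E = 4·6 + 3·x = 24 + 3x.
Every vertex has degree 5, so 5V = 2E.
Euler: V − E + F = 2 ⇒ (2E)/5 − E + (6 + x) = 2.
Multiply by 10: 2·(2E) − 5·(2E) + 10·(6 + x) = 20, i.e. 60 + 10x − 3·(24 + 3x) = 20.
Collecting terms: x − 12 = 20, so x = 32.
Then 2E = 24 + 3·32 = 120, so E = 60, V = 2E/5 = 24, F = 6 + 32 = 38.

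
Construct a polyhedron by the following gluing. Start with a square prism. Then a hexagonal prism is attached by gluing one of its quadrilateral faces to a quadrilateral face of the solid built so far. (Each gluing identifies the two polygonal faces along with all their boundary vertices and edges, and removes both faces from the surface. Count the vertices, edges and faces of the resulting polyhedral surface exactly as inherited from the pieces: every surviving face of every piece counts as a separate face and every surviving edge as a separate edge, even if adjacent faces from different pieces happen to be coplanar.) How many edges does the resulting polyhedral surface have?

A square prism: V=8, E=12, F=6.
Attach a hexagonal prism (V=12, E=18, F=8) along a 4-gon: merge 4 vertices and 4 edges, delete both glued faces → V=16, E=26, F=12.
Check: V − E + F = 16 − 26 + 12 = 2.

26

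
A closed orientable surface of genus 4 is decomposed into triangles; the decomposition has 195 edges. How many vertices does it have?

χ = 2 − 2·4 = -6, and every face is a triangle so 3F = 2E.
F = 2E/3 = 130. Then V = -6 + E − F = -6 + 195 − 130 = 59.

59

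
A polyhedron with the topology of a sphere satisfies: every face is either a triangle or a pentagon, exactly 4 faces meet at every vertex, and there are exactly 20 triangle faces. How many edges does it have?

60

Let x be the number of pentagons; then F = 20 + x.
Edge–face incidences: 2E = 3·20 + 5·x = 60 + 5x.
Every vertex has degree 4, so 4V = 2E.
Euler: V − E + F = 2 ⇒ (2E)/4 − E + (20 + x) = 2.
Multiply by 8: 2·(2E) − 4·(2E) + 8·(20 + x) = 16, i.e. 160 + 8x − 2·(60 + 5x) = 16.
Collecting terms: −2x + 40 = 16, so −2x = −24, so x = 12.
Then 2E = 60 + 5·12 = 120, so E = 60, V = 2E/4 = 30, F = 20 + 12 = 32.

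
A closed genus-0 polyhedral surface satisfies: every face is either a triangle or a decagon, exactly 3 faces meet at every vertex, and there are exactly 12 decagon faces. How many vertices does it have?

60

Let x be the number of triangles; then F = 12 + x.
Edge–face incidences: 2E = 10·12 + 3·x = 120 + 3x.
Every vertex has degree 3, so 3V = 2E.
Euler: V − E + F = 2 ⇒ (2E)/3 − E + (12 + x) = 2.
Multiply by 6: 2·(2E) − 3·(2E) + 6·(12 + x) = 12, i.e. 72 + 6x − (120 + 3x) = 12.
Collecting terms: 3x − 48 = 12, so 3x = 60, so x = 20.
Then 2E = 120 + 3·20 = 180, so E = 90, V = 2E/3 = 60, F = 12 + 20 = 32.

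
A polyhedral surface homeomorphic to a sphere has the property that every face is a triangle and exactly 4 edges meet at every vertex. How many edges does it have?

Each face has 3 edges and each edge borders two faces, so 2E = 3F.
Each vertex has degree 4, so 4V = 2E and hence V = 3F/4.
Euler: V − E + F = 2 ⇒ (3F/4) − (3F/2) + F = 2.
Multiply by 8: (6 − 12 + 8)F = 16, i.e. 2F = 16.
So F = 8, E = 3·8/2 = 12, V = 3·8/4 = 6.

12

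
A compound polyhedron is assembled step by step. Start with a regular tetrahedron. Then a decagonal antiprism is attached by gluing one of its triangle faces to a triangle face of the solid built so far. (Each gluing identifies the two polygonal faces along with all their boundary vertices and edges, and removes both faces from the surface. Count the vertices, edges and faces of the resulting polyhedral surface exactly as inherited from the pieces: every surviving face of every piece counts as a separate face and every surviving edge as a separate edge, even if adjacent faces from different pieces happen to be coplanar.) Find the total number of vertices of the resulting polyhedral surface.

A regular tetrahedron: V=4, E=6, F=4.
Attach a decagonal antiprism (V=20, E=40, F=22) along a 3-gon: merge 3 vertices and 3 edges, delete both glued faces → V=21, E=43, F=24.
Check: V − E + F = 21 − 43 + 24 = 2.

21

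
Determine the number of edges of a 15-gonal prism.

45

A prism on an n-gon has two n-gon bases and n rectangular sides: V = 2·15 = 30, E = 3·15 = 45, F = 15 + 2 = 17.
Check: V − E + F = 30 − 45 + 17 = 2.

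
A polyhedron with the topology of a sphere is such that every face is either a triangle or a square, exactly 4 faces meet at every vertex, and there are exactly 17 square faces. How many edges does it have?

Let x be the number of triangles; then F = 17 + x.
Edge–face incidences: 2E = 4·17 + 3·x = 68 + 3x.
Every vertex has degree 4, so 4V = 2E.
Euler: V − E + F = 2 ⇒ (2E)/4 − E + (17 + x) = 2.
Multiply by 8: 2·(2E) − 4·(2E) + 8·(17 + x) = 16, i.e. 136 + 8x − 2·(68 + 3x) = 16.
Collecting terms: 2x = 16, so x = 8.
Then 2E = 68 + 3·8 = 92, so E = 46, V = 2E/4 = 23, F = 17 + 8 = 25.

46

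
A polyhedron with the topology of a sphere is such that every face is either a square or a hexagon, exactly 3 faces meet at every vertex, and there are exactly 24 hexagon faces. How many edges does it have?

Let x be the number of squares; then F = 24 + x.
Edge–face incidences: 2E = 6·24 + 4·x = 144 + 4x.
Every vertex has degree 3, so 3V = 2E.
Euler: V − E + F = 2 ⇒ (2E)/3 − E + (24 + x) = 2.
Multiply by 6: 2·(2E) − 3·(2E) + 6·(24 + x) = 12, i.e. 144 + 6x − (144 + 4x) = 12.
Collecting terms: 2x = 12, so x = 6.
Then 2E = 144 + 4·6 = 168, so E = 84, V = 2E/3 = 56, F = 24 + 6 = 30.

84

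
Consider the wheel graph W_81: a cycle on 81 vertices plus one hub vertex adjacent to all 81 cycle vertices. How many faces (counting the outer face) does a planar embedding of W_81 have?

W_81 has V = 81 + 1 = 82 vertices and E = 2·81 = 162 edges.
By Euler's formula F = 2 − V + E = 2 − 82 + 162 = 82.

82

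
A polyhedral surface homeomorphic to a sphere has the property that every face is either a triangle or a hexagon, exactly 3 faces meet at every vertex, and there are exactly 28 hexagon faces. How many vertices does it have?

Let x be the number of triangles; then F = 28 + x.
Edge–face incidences: 2E = 6·28 + 3·x = 168 + 3x.
Every vertex has degree 3, so 3V = 2E.
Euler: V − E + F = 2 ⇒ (2E)/3 − E + (28 + x) = 2.
Multiply by 6: 2·(2E) − 3·(2E) + 6·(28 + x) = 12, i.e. 168 + 6x − (168 + 3x) = 12.
Collecting terms: 3x = 12, so x = 4.
Then 2E = 168 + 3·4 = 180, so E = 90, V = 2E/3 = 60, F = 28 + 4 = 32.

60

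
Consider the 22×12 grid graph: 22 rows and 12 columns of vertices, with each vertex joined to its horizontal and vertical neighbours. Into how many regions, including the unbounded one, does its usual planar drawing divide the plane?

232

The grid has V = 22·12 = 264 vertices and E = 22·11 + 12·21 = 494 edges.
F = 2 − V + E = 2 − 264 + 494 = 232.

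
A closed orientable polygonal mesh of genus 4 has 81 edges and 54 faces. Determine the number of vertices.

For a closed orientable surface of genus 4, χ = 2 − 2·4 = -6.
V = -6 + E − F = -6 + 81 − 54 = 21.

21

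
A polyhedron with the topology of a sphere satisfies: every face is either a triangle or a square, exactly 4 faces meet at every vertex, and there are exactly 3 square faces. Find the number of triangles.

Let x be the number of triangles; then F = 3 + x.
Edge–face incidences: 2E = 4·3 + 3·x = 12 + 3x.
Every vertex has degree 4, so 4V = 2E.
Euler: V − E + F = 2 ⇒ (2E)/4 − E + (3 + x) = 2.
Multiply by 8: 2·(2E) − 4·(2E) + 8·(3 + x) = 16, i.e. 24 + 8x − 2·(12 + 3x) = 16.
Collecting terms: 2x = 16, so x = 8.
Then 2E = 12 + 3·8 = 36, so E = 18, V = 2E/4 = 9, F = 3 + 8 = 11.

8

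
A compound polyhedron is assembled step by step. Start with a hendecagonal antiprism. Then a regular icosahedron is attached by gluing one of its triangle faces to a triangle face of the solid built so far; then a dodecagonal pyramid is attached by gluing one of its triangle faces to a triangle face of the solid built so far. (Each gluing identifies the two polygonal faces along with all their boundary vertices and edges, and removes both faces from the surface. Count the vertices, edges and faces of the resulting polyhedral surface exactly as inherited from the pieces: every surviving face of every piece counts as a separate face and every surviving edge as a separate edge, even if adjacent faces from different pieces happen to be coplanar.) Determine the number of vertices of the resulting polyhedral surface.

41

A hendecagonal antiprism: V=22, E=44, F=24.
Attach a regular icosahedron (V=12, E=30, F=20) along a 3-gon: merge 3 vertices and 3 edges, delete both glued faces → V=31, E=71, F=42.
Attach a dodecagonal pyramid (V=13, E=24, F=13) along a 3-gon: merge 3 vertices and 3 edges, delete both glued faces → V=41, E=92, F=53.
Check: V − E + F = 41 − 92 + 53 = 2.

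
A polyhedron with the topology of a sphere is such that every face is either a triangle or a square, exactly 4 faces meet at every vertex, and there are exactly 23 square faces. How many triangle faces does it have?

Let x be the number of triangles; then F = 23 + x.
Edge–face incidences: 2E = 4·23 + 3·x = 92 + 3x.
Every vertex has degree 4, so 4V = 2E.
Euler: V − E + F = 2 ⇒ (2E)/4 − E + (23 + x) = 2.
Multiply by 8: 2·(2E) − 4·(2E) + 8·(23 + x) = 16, i.e. 184 + 8x − 2·(92 + 3x) = 16.
Collecting terms: 2x = 16, so x = 8.
Then 2E = 92 + 3·8 = 116, so E = 58, V = 2E/4 = 29, F = 23 + 8 = 31.

8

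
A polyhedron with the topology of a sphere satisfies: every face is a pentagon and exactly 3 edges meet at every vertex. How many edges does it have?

Each face has 5 edges and each edge borders two faces, so 2E = 5F.
Each vertex has degree 3, so 3V = 2E and hence V = 5F/3.
Euler: V − E + F = 2 ⇒ (5F/3) − (5F/2) + F = 2.
Multiply by 6: (10 − 15 + 6)F = 12, i.e. 1F = 12.
So F = 12, E = 5·12/2 = 30, V = 5·12/3 = 20.

30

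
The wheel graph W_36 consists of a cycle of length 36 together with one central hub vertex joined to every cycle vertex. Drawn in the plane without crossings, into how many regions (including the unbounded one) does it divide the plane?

37

W_36 has V = 36 + 1 = 37 vertices and E = 2·36 = 72 edges.
By Euler's formula F = 2 − V + E = 2 − 37 + 72 = 37.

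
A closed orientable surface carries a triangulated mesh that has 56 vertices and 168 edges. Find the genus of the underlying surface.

1

Every face is a triangle and each edge borders two faces, so 3F = 2·168, giving F = 112.
χ = V − E + F = 56 − 168 + 112 = 0.
For a closed orientable surface χ = 2 − 2g, so g = (2 − (0))/2 = 1.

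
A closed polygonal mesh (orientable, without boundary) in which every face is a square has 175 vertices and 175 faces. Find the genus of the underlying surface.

Every face is a square, so 2E = 4·175 = 700, giving E = 350.
χ = V − E + F = 175 − 350 + 175 = 0.
For a closed orientable surface χ = 2 − 2g, so g = (2 − (0))/2 = 1.

1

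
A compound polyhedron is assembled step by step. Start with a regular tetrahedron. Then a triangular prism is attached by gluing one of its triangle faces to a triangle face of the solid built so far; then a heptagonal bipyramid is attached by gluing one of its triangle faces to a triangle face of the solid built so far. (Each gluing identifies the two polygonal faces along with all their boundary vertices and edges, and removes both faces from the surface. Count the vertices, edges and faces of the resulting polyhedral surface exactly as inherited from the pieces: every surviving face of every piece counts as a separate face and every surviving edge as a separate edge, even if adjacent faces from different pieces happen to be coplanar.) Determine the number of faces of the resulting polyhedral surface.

A regular tetrahedron: V=4, E=6, F=4.
Attach a triangular prism (V=6, E=9, F=5) along a 3-gon: merge 3 vertices and 3 edges, delete both glued faces → V=7, E=12, F=7.
Attach a heptagonal bipyramid (V=9, E=21, F=14) along a 3-gon: merge 3 vertices and 3 edges, delete both glued faces → V=13, E=30, F=19.
Check: V − E + F = 13 − 30 + 19 = 2.

19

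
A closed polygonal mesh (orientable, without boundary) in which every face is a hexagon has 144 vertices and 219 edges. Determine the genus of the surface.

Every face is a hexagon and each edge borders two faces, so 6F = 2·219, giving F = 73.
χ = V − E + F = 144 − 219 + 73 = -2.
For a closed orientable surface χ = 2 − 2g, so g = (2 − (-2))/2 = 2.

2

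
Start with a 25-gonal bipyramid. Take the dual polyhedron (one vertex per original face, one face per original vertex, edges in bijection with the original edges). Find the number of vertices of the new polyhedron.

50

The base solid has V = 27, E = 75, F = 50.
The dual swaps V and F and preserves E: V′ = F = 50, E′ = E = 75, F′ = V = 27.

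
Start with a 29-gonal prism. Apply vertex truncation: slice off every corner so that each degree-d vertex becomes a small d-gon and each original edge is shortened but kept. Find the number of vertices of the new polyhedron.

174

The base solid has V = 58, E = 87, F = 31.
Truncation replaces each original edge-end by a new vertex, so V′ = 2E = 174.
Each original edge survives, and each old vertex of degree d contributes d new edges; summing degrees gives Σd = 2E, so E′ = E + 2E = 3E = 261.
Each original face survives and each original vertex becomes one new face: F′ = F + V = 89.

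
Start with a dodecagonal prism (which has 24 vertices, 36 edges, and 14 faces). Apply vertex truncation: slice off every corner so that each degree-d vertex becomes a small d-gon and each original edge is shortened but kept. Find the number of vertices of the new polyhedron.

72

Truncation replaces each original edge-end by a new vertex, so V′ = 2E = 72.
Each original edge survives, and each old vertex of degree d contributes d new edges; summing degrees gives Σd = 2E, so E′ = E + 2E = 3E = 108.
Each original face survives and each original vertex becomes one new face: F′ = F + V = 38.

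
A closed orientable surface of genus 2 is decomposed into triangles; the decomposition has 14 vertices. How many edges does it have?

χ = 2 − 2·2 = -2, and every face is a triangle so 3F = 2E.
V − E + F = -2 with E = 3F/2 gives 14 − (3/2 − 1)·F = -2, so F = 32 and E = 48.

48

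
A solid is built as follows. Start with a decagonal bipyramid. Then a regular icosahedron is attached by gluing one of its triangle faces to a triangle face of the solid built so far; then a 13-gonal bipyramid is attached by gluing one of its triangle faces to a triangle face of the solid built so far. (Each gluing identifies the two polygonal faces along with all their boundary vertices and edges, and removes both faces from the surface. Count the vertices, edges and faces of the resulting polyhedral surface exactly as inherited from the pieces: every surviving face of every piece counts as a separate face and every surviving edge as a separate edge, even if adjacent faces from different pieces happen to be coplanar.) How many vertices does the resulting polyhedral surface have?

33

A decagonal bipyramid: V=12, E=30, F=20.
Attach a regular icosahedron (V=12, E=30, F=20) along a 3-gon: merge 3 vertices and 3 edges, delete both glued faces → V=21, E=57, F=38.
Attach a 13-gonal bipyramid (V=15, E=39, F=26) along a 3-gon: merge 3 vertices and 3 edges, delete both glued faces → V=33, E=93, F=62.
Check: V − E + F = 33 − 93 + 62 = 2.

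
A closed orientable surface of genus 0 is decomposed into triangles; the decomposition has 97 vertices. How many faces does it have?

χ = 2 − 2·0 = 2, and every face is a triangle so 3F = 2E.
V − E + F = 2 with E = 3F/2 gives 97 − (3/2 − 1)·F = 2, so F = 190 and E = 285.

190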